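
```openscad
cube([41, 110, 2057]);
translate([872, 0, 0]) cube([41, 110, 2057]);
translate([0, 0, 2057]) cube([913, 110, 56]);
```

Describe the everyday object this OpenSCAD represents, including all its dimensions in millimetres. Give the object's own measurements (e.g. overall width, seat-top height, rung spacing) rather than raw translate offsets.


A door frame. The clear opening is 831 mm wide and 2057 mm high. Two 41 mm wide jambs, 110 mm deep, stand either side of the opening from the floor to the top of the opening. A 56 mm thick head sits across the top of both jambs, spanning the full outside width of the frame.


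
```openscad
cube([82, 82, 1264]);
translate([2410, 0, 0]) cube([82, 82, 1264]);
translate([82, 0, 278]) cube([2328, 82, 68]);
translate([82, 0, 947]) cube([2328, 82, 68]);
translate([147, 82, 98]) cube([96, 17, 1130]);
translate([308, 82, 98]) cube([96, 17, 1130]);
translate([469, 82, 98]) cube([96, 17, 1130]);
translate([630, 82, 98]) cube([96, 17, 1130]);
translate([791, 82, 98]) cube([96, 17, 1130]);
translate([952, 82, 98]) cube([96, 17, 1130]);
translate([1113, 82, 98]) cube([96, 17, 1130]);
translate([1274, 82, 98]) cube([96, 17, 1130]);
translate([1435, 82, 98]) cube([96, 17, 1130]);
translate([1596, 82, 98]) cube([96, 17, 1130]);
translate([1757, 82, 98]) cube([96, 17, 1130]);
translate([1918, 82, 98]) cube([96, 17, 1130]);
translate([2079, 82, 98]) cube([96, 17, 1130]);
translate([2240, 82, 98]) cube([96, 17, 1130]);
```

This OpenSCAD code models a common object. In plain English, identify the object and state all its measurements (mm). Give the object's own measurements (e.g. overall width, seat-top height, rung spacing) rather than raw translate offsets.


A fence section. Two 82×82 mm posts, 1264 mm tall, stand on the floor with a clear span of 2328 mm between their inner faces. Two horizontal rails of 82×68 mm section span the gap between the posts with their undersides at z = 278 mm and z = 947 mm, flush with the posts' −y face. 14 pickets, each 96 mm wide, 17 mm thick and 1130 mm tall, are fixed to the +y face of the rails with their bottoms at z = 98 mm, spaced across the span with a 65 mm gap after the −x post and between neighbouring pickets, with 74 mm left before the +x post.


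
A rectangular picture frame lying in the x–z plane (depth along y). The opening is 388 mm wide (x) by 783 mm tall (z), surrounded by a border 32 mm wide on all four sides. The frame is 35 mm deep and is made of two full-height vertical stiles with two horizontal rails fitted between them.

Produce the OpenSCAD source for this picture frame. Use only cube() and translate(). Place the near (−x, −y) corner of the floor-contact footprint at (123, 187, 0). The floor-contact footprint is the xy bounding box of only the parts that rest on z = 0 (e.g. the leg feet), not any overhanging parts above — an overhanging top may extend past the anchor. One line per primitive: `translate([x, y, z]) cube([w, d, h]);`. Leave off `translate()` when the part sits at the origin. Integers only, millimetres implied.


translate([123, 187, 0]) cube([32, 35, 847]);
translate([543, 187, 0]) cube([32, 35, 847]);
translate([155, 187, 0]) cube([388, 35, 32]);
translate([155, 187, 815]) cube([388, 35, 32]);


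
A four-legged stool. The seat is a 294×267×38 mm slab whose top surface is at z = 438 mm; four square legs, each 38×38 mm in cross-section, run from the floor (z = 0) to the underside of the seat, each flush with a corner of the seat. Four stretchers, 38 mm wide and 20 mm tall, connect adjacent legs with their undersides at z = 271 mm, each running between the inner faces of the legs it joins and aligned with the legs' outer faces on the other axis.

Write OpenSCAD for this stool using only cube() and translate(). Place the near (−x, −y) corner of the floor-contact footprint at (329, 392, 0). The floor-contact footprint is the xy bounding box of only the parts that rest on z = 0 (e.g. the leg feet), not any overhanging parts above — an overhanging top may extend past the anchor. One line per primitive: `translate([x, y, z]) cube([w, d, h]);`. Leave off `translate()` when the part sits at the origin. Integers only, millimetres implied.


translate([329, 392, 400]) cube([294, 267, 38]);
translate([329, 392, 0]) cube([38, 38, 400]);
translate([585, 392, 0]) cube([38, 38, 400]);
translate([329, 621, 0]) cube([38, 38, 400]);
translate([585, 621, 0]) cube([38, 38, 400]);
translate([367, 392, 271]) cube([218, 38, 20]);
translate([367, 621, 271]) cube([218, 38, 20]);
translate([329, 430, 271]) cube([38, 191, 20]);
translate([585, 430, 271]) cube([38, 191, 20]);


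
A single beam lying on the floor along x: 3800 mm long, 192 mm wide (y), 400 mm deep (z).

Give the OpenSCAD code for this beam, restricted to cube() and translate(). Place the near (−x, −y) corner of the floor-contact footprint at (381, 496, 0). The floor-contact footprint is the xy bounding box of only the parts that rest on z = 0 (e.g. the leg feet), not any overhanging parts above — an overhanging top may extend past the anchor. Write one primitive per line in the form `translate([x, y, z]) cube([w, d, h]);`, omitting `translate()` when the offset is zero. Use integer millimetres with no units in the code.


translate([381, 496, 0]) cube([3800, 192, 400]);


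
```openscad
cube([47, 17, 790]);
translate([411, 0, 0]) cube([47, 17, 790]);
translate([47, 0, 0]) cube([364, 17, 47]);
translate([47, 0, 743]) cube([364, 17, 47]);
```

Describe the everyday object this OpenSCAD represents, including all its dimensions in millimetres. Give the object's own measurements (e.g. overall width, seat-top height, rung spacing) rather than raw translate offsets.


A rectangular picture frame lying in the x–z plane (depth along y). The opening is 364 mm wide (x) by 696 mm tall (z), surrounded by a border 47 mm wide on all four sides. The frame is 17 mm deep and is made of two full-height vertical stiles with two horizontal rails fitted between them.


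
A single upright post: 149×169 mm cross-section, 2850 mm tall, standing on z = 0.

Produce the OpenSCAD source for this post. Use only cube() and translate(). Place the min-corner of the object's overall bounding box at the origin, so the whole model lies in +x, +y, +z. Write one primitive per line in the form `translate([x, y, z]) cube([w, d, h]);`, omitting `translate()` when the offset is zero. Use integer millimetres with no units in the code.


cube([149, 169, 2850]);


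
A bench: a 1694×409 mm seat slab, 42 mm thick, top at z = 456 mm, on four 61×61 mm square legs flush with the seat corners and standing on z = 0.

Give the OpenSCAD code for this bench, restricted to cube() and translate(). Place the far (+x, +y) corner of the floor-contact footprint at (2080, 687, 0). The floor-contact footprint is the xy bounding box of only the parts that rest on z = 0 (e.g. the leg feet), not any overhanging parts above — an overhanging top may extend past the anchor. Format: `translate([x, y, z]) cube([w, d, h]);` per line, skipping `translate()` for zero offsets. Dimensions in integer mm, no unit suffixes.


translate([386, 278, 414]) cube([1694, 409, 42]);
translate([386, 278, 0]) cube([61, 61, 414]);
translate([386, 626, 0]) cube([61, 61, 414]);
translate([2019, 278, 0]) cube([61, 61, 414]);
translate([2019, 626, 0]) cube([61, 61, 414]);


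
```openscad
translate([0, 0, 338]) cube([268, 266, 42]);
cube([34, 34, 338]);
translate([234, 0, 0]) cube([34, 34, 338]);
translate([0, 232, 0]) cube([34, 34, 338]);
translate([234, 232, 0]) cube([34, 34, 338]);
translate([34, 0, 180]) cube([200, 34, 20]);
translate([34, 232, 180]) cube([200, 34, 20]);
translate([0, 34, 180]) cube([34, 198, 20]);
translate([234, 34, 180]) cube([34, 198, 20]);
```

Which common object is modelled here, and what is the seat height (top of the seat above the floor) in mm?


A stool. The seat height is 380 mm.

A 268×266×42 slab at z = 338 on four corner posts — a stool. The seat top is 338 + 42 = 380 mm.


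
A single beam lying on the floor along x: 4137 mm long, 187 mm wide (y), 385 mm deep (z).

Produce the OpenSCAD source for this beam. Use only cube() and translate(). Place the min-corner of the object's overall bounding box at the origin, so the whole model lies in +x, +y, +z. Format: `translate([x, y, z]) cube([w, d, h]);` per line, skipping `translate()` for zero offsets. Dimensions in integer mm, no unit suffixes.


cube([4137, 187, 385]);


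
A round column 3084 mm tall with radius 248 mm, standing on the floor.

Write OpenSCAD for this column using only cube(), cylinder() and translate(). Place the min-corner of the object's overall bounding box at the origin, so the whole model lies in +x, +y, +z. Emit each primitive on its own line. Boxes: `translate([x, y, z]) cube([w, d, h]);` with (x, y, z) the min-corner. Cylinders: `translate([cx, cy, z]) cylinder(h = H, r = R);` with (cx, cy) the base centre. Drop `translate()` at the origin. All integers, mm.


translate([248, 248, 0]) cylinder(h = 3084, r = 248);


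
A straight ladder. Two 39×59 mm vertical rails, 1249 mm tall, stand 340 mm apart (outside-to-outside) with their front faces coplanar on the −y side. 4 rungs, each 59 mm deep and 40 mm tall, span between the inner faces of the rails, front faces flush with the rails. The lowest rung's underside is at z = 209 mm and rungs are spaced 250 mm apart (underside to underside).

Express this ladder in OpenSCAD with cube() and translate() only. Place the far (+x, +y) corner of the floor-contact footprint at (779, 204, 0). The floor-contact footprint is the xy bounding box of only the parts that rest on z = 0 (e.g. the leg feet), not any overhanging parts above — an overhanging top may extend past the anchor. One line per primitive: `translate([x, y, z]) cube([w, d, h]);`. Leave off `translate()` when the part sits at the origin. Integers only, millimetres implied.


translate([439, 145, 0]) cube([39, 59, 1249]);
translate([740, 145, 0]) cube([39, 59, 1249]);
translate([478, 145, 209]) cube([262, 59, 40]);
translate([478, 145, 459]) cube([262, 59, 40]);
translate([478, 145, 709]) cube([262, 59, 40]);
translate([478, 145, 959]) cube([262, 59, 40]);


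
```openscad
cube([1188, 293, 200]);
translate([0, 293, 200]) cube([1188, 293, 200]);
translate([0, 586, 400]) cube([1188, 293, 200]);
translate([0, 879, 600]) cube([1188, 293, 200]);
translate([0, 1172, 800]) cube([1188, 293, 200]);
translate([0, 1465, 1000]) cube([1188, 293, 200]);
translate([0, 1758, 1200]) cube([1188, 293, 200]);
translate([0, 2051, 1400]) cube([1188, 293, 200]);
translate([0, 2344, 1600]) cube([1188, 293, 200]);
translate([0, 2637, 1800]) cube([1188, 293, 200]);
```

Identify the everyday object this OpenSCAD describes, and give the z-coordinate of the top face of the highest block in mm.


A staircase. The total rise is 2000 mm.

10 identical blocks, each offset up and back from the previous — a staircase. Each step is 200 mm tall and there are 10 of them, so the total rise is 10 × 200 = 2000 mm.


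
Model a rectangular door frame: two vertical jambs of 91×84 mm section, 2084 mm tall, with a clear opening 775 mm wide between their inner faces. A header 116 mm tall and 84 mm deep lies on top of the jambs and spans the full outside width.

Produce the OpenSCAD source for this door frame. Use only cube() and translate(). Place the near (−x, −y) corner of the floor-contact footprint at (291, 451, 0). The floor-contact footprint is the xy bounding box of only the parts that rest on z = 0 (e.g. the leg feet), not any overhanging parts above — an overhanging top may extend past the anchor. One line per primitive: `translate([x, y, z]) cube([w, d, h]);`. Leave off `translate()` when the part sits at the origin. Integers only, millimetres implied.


translate([291, 451, 0]) cube([91, 84, 2084]);
translate([1157, 451, 0]) cube([91, 84, 2084]);
translate([291, 451, 2084]) cube([957, 84, 116]);


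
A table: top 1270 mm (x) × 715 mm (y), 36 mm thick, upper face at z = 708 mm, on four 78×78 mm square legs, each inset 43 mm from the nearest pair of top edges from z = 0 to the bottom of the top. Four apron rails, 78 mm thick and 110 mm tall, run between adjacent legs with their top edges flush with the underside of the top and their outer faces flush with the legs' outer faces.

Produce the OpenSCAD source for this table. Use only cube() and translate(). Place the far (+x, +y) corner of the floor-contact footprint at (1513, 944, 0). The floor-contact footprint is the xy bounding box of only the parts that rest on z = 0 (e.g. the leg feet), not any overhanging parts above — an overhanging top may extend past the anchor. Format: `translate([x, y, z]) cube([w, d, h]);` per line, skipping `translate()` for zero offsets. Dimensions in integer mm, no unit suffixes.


translate([286, 272, 672]) cube([1270, 715, 36]);
translate([329, 315, 0]) cube([78, 78, 672]);
translate([1435, 315, 0]) cube([78, 78, 672]);
translate([329, 866, 0]) cube([78, 78, 672]);
translate([1435, 866, 0]) cube([78, 78, 672]);
translate([407, 315, 562]) cube([1028, 78, 110]);
translate([407, 866, 562]) cube([1028, 78, 110]);
translate([329, 393, 562]) cube([78, 473, 110]);
translate([1435, 393, 562]) cube([78, 473, 110]);


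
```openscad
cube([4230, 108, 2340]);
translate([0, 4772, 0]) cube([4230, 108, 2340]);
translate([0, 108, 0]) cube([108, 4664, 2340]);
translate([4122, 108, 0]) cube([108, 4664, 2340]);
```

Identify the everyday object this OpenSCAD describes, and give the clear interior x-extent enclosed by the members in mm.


A house (or room) frame. The interior width is 4014 mm.

Four 2340 mm walls enclosing a rectangle with no floor or roof — a room or house frame. Outside width is 4230 mm and wall thickness is 108 mm, so the interior width is 4230 − 2 × 108 = 4014 mm.


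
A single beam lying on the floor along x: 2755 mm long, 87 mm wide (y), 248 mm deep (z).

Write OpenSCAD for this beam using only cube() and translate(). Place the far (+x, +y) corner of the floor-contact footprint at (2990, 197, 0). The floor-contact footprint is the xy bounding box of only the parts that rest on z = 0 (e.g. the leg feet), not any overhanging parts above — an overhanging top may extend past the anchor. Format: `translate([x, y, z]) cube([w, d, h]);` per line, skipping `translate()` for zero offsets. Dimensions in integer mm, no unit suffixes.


translate([235, 110, 0]) cube([2755, 87, 248]);


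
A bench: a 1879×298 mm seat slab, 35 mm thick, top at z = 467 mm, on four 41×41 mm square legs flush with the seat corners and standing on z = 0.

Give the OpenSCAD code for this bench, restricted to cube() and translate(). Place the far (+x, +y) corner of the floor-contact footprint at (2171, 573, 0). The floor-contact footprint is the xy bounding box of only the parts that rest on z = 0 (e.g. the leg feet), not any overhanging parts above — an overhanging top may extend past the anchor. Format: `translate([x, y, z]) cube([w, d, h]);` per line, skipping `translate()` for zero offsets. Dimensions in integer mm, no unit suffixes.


translate([292, 275, 432]) cube([1879, 298, 35]);
translate([292, 275, 0]) cube([41, 41, 432]);
translate([292, 532, 0]) cube([41, 41, 432]);
translate([2130, 275, 0]) cube([41, 41, 432]);
translate([2130, 532, 0]) cube([41, 41, 432]);


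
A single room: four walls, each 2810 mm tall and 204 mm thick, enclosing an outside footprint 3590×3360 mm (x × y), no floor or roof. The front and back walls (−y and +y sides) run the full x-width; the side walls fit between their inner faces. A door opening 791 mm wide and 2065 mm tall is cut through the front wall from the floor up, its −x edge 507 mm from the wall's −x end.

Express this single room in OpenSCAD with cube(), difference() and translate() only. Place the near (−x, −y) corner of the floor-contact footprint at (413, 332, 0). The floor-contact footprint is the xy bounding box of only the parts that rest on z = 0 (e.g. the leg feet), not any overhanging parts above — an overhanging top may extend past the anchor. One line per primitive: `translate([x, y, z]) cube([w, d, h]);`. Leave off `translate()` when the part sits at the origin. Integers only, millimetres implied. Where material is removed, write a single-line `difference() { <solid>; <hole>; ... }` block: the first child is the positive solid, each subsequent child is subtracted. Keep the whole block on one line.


difference() { translate([413, 332, 0]) cube([3590, 204, 2810]); translate([920, 332, 0]) cube([791, 204, 2065]); }
translate([413, 3488, 0]) cube([3590, 204, 2810]);
translate([413, 536, 0]) cube([204, 2952, 2810]);
translate([3799, 536, 0]) cube([204, 2952, 2810]);


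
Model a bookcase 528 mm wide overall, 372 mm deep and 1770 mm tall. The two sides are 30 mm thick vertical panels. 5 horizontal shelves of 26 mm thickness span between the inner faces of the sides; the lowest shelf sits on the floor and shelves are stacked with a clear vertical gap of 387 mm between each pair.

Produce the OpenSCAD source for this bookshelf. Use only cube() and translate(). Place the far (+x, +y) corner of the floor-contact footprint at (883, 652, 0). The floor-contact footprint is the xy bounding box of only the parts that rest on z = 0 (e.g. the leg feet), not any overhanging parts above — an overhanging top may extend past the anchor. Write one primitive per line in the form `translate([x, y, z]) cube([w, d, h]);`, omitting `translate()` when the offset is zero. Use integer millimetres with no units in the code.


translate([355, 280, 0]) cube([30, 372, 1770]);
translate([853, 280, 0]) cube([30, 372, 1770]);
translate([385, 280, 0]) cube([468, 372, 26]);
translate([385, 280, 413]) cube([468, 372, 26]);
translate([385, 280, 826]) cube([468, 372, 26]);
translate([385, 280, 1239]) cube([468, 372, 26]);
translate([385, 280, 1652]) cube([468, 372, 26]);


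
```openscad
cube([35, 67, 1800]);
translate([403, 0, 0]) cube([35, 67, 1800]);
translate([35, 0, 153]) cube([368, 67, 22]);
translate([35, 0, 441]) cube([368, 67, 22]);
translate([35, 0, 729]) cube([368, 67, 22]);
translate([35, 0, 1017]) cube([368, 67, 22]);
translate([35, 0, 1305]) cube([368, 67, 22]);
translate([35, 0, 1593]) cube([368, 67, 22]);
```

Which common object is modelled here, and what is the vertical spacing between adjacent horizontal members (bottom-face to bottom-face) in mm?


A ladder. The rung spacing is 288 mm.

Two tall 35×67 posts with 6 short bars between them — a ladder. Adjacent rungs sit at z = 153 and z = 441, so the spacing is 441 − 153 = 288 mm.


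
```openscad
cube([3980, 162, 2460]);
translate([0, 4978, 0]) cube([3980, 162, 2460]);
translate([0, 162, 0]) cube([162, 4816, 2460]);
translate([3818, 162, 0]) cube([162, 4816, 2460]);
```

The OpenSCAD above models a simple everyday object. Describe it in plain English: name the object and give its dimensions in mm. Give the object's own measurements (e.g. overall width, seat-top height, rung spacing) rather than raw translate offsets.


The wall frame of a small rectangular building: four walls, each 2460 mm tall and 162 mm thick, enclosing a footprint 3980 mm (x) by 5140 mm (y) outside-to-outside, with no floor or roof. The front and back walls (the −y and +y sides) span the full width; the two side walls fit between them.


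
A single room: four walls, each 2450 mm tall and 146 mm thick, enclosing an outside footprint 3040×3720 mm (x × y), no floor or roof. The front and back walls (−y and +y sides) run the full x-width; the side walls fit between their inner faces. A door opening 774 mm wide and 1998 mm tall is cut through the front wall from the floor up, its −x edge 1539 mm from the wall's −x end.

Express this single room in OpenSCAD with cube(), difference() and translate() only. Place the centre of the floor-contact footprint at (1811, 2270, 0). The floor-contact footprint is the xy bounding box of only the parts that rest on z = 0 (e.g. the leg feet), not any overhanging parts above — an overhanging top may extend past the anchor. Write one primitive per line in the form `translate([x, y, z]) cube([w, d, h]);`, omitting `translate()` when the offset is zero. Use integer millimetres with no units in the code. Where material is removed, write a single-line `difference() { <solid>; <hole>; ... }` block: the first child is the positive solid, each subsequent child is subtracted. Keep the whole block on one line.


difference() { translate([291, 410, 0]) cube([3040, 146, 2450]); translate([1830, 410, 0]) cube([774, 146, 1998]); }
translate([291, 3984, 0]) cube([3040, 146, 2450]);
translate([291, 556, 0]) cube([146, 3428, 2450]);
translate([3185, 556, 0]) cube([146, 3428, 2450]);


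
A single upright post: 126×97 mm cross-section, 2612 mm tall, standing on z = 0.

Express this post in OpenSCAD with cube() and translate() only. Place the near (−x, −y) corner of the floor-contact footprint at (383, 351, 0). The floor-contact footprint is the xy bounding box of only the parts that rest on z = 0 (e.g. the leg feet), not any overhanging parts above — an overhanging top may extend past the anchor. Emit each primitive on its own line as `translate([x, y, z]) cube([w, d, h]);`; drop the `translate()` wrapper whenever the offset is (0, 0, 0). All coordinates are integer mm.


translate([383, 351, 0]) cube([126, 97, 2612]);


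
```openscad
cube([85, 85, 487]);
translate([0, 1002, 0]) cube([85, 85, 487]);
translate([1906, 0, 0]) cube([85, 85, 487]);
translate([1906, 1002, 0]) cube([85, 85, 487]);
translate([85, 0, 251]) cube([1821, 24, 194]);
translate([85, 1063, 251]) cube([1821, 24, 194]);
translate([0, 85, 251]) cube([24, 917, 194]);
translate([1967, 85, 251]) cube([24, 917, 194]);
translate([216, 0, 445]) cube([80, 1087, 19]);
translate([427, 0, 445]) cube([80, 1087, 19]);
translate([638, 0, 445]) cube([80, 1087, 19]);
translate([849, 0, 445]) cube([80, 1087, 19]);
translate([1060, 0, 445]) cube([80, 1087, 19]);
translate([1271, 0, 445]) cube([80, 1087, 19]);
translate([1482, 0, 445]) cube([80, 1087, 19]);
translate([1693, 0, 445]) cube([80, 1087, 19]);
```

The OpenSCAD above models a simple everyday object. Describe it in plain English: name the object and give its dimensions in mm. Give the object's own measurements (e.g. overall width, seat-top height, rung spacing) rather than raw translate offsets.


A bed frame 1991 mm long (x) by 1087 mm wide (y). Four 85×85 mm corner posts, 487 mm tall, at the corners of the footprint. Four rails of 24 mm thickness and 194 mm height run between adjacent posts with their undersides at z = 251 mm, their outer faces flush with the outside of the frame (the two x-running rails run between the posts' inner faces; the two y-running rails run between the posts' inner faces). 8 slats, each 80 mm wide (x) and 19 mm thick, lie across the top of the two x-running rails, running the full 1087 mm width of the frame in y; along x they sit between the end posts with a 131 mm gap after the −x posts and between neighbouring slats, leaving 133 mm before the +x posts.


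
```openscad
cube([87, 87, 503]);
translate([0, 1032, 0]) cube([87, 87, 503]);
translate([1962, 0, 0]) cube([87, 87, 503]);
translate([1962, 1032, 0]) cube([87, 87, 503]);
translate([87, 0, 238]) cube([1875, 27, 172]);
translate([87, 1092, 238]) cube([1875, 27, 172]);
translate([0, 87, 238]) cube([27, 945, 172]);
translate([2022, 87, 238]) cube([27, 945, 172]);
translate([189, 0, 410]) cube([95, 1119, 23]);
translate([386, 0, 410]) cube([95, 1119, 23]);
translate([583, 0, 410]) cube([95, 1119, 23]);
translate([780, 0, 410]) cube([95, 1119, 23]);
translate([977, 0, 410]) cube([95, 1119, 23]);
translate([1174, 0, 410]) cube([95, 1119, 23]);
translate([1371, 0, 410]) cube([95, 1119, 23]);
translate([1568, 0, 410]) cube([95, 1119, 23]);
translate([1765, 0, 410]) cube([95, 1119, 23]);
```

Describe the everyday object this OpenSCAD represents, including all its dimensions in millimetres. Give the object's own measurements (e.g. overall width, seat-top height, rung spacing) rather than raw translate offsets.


A bed frame 2049 mm long (x) by 1119 mm wide (y). Four 87×87 mm corner posts, 503 mm tall, at the corners of the footprint. Four rails of 27 mm thickness and 172 mm height run between adjacent posts with their undersides at z = 238 mm, their outer faces flush with the outside of the frame (the two x-running rails run between the posts' inner faces; the two y-running rails run between the posts' inner faces). 9 slats, each 95 mm wide (x) and 23 mm thick, lie across the top of the two x-running rails, running the full 1119 mm width of the frame in y; along x they sit between the end posts with a 102 mm gap after the −x posts and between neighbouring slats and before the +x posts.


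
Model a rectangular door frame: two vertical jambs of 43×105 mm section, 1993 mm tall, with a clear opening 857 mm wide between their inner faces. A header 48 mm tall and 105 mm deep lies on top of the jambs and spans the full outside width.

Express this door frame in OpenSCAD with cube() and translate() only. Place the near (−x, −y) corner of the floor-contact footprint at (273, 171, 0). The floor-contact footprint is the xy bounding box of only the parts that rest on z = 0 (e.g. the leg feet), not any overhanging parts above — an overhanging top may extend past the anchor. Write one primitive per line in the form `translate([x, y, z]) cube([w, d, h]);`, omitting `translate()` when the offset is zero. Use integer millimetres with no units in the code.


translate([273, 171, 0]) cube([43, 105, 1993]);
translate([1173, 171, 0]) cube([43, 105, 1993]);
translate([273, 171, 1993]) cube([943, 105, 48]);


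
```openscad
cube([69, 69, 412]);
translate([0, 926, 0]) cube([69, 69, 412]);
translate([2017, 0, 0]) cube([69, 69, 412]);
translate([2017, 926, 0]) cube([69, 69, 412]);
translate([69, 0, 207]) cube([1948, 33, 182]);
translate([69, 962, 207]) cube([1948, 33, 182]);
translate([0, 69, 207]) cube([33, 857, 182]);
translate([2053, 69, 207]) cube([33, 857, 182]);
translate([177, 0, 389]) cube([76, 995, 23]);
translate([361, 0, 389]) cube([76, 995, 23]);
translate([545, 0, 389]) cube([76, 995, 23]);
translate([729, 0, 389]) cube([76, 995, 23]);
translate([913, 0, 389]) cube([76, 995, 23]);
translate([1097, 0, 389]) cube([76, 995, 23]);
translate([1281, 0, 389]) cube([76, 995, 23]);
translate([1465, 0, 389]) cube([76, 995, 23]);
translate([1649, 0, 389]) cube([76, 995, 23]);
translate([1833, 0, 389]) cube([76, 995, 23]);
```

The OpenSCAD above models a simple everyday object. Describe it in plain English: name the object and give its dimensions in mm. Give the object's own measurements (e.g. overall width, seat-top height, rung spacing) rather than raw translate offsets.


A bed frame 2086 mm long (x) by 995 mm wide (y). Four 69×69 mm corner posts, 412 mm tall, at the corners of the footprint. Four rails of 33 mm thickness and 182 mm height run between adjacent posts with their undersides at z = 207 mm, their outer faces flush with the outside of the frame (the two x-running rails run between the posts' inner faces; the two y-running rails run between the posts' inner faces). 10 slats, each 76 mm wide (x) and 23 mm thick, lie across the top of the two x-running rails, running the full 995 mm width of the frame in y; along x they sit between the end posts with a 108 mm gap after the −x posts and between neighbouring slats and before the +x posts.


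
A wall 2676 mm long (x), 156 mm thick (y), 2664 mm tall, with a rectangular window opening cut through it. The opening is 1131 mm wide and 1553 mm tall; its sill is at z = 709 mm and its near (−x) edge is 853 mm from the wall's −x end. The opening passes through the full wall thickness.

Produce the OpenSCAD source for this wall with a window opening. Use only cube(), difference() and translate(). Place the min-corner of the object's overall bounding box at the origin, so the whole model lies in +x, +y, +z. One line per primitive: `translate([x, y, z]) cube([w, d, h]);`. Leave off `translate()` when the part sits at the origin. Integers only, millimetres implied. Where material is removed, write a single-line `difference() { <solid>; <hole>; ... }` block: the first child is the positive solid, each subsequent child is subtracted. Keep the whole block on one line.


difference() { cube([2676, 156, 2664]); translate([853, 0, 709]) cube([1131, 156, 1553]); }


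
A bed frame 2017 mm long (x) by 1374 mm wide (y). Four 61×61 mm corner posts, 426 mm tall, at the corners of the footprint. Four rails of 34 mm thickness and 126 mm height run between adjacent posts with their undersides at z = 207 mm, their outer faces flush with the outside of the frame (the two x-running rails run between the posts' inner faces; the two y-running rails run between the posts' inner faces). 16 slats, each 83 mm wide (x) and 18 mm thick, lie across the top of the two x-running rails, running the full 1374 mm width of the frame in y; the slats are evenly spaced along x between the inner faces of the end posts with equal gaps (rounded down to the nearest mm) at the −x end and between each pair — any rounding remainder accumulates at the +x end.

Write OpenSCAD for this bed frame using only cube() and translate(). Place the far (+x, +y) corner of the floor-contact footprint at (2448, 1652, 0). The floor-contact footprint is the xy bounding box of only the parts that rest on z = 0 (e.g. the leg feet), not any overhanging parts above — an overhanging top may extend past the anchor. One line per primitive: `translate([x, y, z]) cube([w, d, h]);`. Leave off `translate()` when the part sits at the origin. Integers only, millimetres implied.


translate([431, 278, 0]) cube([61, 61, 426]);
translate([431, 1591, 0]) cube([61, 61, 426]);
translate([2387, 278, 0]) cube([61, 61, 426]);
translate([2387, 1591, 0]) cube([61, 61, 426]);
translate([492, 278, 207]) cube([1895, 34, 126]);
translate([492, 1618, 207]) cube([1895, 34, 126]);
translate([431, 339, 207]) cube([34, 1252, 126]);
translate([2414, 339, 207]) cube([34, 1252, 126]);
translate([525, 278, 333]) cube([83, 1374, 18]);
translate([641, 278, 333]) cube([83, 1374, 18]);
translate([757, 278, 333]) cube([83, 1374, 18]);
translate([873, 278, 333]) cube([83, 1374, 18]);
translate([989, 278, 333]) cube([83, 1374, 18]);
translate([1105, 278, 333]) cube([83, 1374, 18]);
translate([1221, 278, 333]) cube([83, 1374, 18]);
translate([1337, 278, 333]) cube([83, 1374, 18]);
translate([1453, 278, 333]) cube([83, 1374, 18]);
translate([1569, 278, 333]) cube([83, 1374, 18]);
translate([1685, 278, 333]) cube([83, 1374, 18]);
translate([1801, 278, 333]) cube([83, 1374, 18]);
translate([1917, 278, 333]) cube([83, 1374, 18]);
translate([2033, 278, 333]) cube([83, 1374, 18]);
translate([2149, 278, 333]) cube([83, 1374, 18]);
translate([2265, 278, 333]) cube([83, 1374, 18]);


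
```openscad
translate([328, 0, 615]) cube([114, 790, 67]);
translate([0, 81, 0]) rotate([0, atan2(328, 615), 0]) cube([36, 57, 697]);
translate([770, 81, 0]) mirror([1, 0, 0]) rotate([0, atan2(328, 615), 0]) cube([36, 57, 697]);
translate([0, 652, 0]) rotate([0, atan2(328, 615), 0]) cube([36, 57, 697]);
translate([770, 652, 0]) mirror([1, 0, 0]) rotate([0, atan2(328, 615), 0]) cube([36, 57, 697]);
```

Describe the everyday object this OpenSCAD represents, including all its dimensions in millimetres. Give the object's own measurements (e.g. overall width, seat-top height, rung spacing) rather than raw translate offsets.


A sawhorse. A 114×790×67 mm beam (x, y, z) sits on two A-frame leg pairs. Each pair is two raked legs of 36×57 mm section (57 mm along y) splaying symmetrically in x. Each leg rises 615 mm vertically over 328 mm of horizontal reach and is 697 mm long along its own axis. Every leg's outer bottom edge rests on the floor and its outer top edge meets a bottom edge of the beam — the left legs (tilting toward +x) meet the beam's −x bottom edge, the right legs (their mirror images, tilting toward −x) meet its +x bottom edge — so the leg tops tuck under the beam, the beam's underside is 615 mm above the floor, and the feet are 770 mm apart outside-to-outside with the beam centred between them. The two leg pairs are set in 81 mm from either end of the beam.


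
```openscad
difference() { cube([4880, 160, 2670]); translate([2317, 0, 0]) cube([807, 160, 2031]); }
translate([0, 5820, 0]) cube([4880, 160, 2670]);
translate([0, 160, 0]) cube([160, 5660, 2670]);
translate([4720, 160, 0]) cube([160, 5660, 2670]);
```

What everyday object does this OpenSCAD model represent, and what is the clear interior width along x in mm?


A single room. The interior width is 4560 mm.

Four walls enclosing a rectangle with a door in the front wall — a room. Outside width 4880 minus two 160 mm walls gives 4560 mm.


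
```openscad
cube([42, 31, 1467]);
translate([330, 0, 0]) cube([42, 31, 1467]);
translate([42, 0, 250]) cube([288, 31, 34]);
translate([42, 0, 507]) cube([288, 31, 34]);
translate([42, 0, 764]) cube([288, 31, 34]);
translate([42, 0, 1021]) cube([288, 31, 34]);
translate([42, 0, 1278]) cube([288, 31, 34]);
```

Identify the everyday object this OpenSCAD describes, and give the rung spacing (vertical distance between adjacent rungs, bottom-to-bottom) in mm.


A ladder. The rung spacing is 257 mm.

Two tall 42×31 posts with 5 short bars between them — a ladder. Adjacent rungs sit at z = 250 and z = 507, so the spacing is 507 − 250 = 257 mm.


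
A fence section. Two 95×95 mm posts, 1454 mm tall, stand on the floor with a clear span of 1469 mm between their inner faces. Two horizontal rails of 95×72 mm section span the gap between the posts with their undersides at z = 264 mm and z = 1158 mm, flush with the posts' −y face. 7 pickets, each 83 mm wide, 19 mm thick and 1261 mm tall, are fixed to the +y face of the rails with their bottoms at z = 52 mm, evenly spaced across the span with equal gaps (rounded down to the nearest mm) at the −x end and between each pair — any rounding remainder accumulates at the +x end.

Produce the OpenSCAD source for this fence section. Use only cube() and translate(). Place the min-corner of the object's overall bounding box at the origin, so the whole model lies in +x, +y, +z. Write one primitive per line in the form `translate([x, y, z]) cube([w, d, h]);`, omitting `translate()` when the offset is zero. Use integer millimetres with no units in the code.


cube([95, 95, 1454]);
translate([1564, 0, 0]) cube([95, 95, 1454]);
translate([95, 0, 264]) cube([1469, 95, 72]);
translate([95, 0, 1158]) cube([1469, 95, 72]);
translate([206, 95, 52]) cube([83, 19, 1261]);
translate([400, 95, 52]) cube([83, 19, 1261]);
translate([594, 95, 52]) cube([83, 19, 1261]);
translate([788, 95, 52]) cube([83, 19, 1261]);
translate([982, 95, 52]) cube([83, 19, 1261]);
translate([1176, 95, 52]) cube([83, 19, 1261]);
translate([1370, 95, 52]) cube([83, 19, 1261]);


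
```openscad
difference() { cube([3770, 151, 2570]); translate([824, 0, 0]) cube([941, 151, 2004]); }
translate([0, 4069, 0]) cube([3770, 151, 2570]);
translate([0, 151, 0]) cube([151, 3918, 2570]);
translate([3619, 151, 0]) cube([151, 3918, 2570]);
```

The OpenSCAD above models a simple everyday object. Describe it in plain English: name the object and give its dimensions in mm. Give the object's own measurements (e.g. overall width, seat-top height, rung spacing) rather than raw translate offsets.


A single room: four walls, each 2570 mm tall and 151 mm thick, enclosing an outside footprint 3770×4220 mm (x × y), no floor or roof. The front and back walls (−y and +y sides) run the full x-width; the side walls fit between their inner faces. A door opening 941 mm wide and 2004 mm tall is cut through the front wall from the floor up, its −x edge 824 mm from the wall's −x end.


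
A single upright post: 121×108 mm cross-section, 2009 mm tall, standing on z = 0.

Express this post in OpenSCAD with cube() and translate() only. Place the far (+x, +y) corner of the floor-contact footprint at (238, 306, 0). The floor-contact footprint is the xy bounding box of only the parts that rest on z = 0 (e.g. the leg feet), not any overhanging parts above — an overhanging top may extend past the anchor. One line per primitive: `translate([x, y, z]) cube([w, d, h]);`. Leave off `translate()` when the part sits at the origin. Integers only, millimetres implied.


translate([117, 198, 0]) cube([121, 108, 2009]);


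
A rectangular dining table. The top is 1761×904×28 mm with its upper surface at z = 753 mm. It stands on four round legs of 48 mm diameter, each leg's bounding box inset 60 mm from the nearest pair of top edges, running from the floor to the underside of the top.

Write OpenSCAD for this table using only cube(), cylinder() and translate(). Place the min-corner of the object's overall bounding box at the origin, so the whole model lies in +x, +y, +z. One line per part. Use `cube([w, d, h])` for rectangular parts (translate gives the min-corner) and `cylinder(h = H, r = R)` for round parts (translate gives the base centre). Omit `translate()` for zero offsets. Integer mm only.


translate([0, 0, 725]) cube([1761, 904, 28]);
translate([84, 84, 0]) cylinder(h = 725, r = 24);
translate([1677, 84, 0]) cylinder(h = 725, r = 24);
translate([84, 820, 0]) cylinder(h = 725, r = 24);
translate([1677, 820, 0]) cylinder(h = 725, r = 24);


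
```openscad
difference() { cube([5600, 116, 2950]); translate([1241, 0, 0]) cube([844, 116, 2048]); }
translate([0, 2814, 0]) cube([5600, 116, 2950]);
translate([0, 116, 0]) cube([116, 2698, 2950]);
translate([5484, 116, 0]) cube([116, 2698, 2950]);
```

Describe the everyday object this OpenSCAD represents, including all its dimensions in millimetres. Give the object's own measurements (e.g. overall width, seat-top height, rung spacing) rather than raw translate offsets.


A single room: four walls, each 2950 mm tall and 116 mm thick, enclosing an outside footprint 5600×2930 mm (x × y), no floor or roof. The front and back walls (−y and +y sides) run the full x-width; the side walls fit between their inner faces. A door opening 844 mm wide and 2048 mm tall is cut through the front wall from the floor up, its −x edge 1241 mm from the wall's −x end.


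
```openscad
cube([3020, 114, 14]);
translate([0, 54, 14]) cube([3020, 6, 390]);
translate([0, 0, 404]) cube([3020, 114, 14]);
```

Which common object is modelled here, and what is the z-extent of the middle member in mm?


An I-beam. The web height is 390 mm.

Two wide flanges with a thin centred web — an I-beam. Overall 418 mm minus two 14 mm flanges gives a web of 418 − 2·14 = 390 mm.


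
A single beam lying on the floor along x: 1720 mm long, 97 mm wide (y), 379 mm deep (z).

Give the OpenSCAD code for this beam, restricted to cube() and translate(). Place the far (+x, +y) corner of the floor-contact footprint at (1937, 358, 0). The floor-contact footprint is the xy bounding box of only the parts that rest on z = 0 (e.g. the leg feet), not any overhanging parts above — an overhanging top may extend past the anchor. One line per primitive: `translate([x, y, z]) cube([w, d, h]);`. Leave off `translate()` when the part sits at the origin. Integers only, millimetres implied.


translate([217, 261, 0]) cube([1720, 97, 379]);


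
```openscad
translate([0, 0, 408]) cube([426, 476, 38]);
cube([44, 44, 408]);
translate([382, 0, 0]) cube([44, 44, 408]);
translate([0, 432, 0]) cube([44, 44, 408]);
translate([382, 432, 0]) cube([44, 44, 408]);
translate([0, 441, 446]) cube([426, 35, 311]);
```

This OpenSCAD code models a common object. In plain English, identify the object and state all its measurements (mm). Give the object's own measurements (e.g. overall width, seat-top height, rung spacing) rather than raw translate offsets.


A chair. The seat is a 426×476×38 mm slab with its top at z = 446 mm, on four 44×44 mm corner legs (flush with the seat edges, standing on z = 0). A flat backrest 35 mm thick, 311 mm tall, spans the full seat width and rises from the seat top along its +y edge, rear face flush with the rear of the seat.


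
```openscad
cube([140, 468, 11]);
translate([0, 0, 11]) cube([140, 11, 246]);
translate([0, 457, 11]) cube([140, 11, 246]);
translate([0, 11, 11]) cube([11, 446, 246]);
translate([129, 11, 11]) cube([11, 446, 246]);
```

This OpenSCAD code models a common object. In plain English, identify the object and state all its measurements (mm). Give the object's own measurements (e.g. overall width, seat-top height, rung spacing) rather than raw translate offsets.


An open-topped rectangular box: outside dimensions 140×468×257 mm, with a uniform wall and base thickness of 11 mm. The base is a full 140×468 slab on the floor; four walls sit on top of the base. The front and back walls (the −y and +y sides) span the full width; the two side walls fit between them.
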